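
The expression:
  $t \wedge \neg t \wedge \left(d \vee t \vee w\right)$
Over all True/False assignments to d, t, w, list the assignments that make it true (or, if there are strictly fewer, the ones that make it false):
is never true.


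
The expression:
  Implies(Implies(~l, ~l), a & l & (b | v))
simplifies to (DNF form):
(a & b & l) | (a & l & v)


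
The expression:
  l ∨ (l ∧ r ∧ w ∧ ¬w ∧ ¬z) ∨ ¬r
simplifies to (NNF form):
l ∨ ¬r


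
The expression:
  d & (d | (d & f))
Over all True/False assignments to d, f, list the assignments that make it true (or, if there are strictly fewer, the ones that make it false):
is true only for:
  d=True, f=False;
  d=True, f=True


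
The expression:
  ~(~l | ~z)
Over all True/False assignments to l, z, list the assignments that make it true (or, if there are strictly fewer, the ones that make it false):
is true only for:
  l=True, z=True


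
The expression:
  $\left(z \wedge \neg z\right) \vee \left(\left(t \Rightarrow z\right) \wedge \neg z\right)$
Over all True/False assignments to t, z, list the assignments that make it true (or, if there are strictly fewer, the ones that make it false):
is true only for:
  t=False, z=False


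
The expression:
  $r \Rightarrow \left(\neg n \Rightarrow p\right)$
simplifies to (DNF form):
$n \vee p \vee \neg r$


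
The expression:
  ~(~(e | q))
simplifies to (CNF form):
e | q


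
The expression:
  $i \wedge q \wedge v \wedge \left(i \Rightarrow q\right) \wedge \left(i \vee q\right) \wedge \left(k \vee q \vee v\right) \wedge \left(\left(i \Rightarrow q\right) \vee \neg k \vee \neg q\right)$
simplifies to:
$i \wedge q \wedge v$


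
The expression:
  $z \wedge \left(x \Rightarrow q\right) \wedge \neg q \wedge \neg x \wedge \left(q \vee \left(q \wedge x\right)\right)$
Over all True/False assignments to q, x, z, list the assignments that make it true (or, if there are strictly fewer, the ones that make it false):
is never true.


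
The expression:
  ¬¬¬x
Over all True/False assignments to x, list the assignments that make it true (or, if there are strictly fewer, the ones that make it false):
is true only for:
  x=False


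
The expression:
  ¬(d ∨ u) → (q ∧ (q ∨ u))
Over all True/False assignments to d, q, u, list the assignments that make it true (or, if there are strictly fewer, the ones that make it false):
is false only for:
  d=False, q=False, u=False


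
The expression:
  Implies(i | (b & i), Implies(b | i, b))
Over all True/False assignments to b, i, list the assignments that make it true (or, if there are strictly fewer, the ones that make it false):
is false only for:
  b=False, i=True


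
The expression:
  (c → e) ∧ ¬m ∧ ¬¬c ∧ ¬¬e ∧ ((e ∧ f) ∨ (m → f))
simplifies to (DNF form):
c ∧ e ∧ ¬m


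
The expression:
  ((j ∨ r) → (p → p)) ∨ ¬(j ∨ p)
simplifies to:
True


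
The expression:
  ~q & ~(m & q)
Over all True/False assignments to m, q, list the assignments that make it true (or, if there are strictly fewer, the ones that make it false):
is true only for:
  m=False, q=False;
  m=True, q=False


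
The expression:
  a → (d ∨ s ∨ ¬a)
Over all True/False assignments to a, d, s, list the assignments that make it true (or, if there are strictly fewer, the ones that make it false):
is false only for:
  a=True, d=False, s=False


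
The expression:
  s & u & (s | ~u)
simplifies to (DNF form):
s & u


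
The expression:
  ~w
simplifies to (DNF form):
~w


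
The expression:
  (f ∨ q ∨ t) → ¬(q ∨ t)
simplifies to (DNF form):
¬q ∧ ¬t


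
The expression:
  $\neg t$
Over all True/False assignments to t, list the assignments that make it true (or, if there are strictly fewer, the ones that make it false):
is true only for:
  t=False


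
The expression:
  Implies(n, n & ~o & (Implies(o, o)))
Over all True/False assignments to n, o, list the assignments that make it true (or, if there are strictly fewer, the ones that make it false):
is false only for:
  n=True, o=True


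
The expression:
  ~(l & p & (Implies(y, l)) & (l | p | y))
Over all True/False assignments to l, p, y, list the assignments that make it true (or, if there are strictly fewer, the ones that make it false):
is false only for:
  l=True, p=True, y=False;
  l=True, p=True, y=True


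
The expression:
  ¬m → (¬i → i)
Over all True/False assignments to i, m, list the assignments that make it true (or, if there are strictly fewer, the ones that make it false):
is false only for:
  i=False, m=False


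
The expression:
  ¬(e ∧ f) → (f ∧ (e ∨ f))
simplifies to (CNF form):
f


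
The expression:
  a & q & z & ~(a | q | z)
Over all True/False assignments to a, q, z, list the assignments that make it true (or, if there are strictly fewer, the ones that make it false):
is never true.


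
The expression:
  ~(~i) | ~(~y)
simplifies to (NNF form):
i | y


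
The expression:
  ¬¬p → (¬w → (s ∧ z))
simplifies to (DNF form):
w ∨ (s ∧ z) ∨ ¬p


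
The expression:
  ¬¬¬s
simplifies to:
¬s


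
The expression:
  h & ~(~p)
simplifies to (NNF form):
h & p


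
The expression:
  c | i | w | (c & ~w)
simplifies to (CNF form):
c | i | w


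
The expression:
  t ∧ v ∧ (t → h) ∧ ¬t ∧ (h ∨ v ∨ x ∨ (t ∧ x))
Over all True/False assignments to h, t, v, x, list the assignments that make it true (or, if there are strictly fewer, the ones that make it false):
is never true.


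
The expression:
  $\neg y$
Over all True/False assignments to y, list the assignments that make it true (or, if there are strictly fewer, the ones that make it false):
is true only for:
  y=False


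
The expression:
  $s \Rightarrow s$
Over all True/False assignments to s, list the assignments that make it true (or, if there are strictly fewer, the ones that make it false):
is always true.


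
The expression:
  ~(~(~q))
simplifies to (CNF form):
~q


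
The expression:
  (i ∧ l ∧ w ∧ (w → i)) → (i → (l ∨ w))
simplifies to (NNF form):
True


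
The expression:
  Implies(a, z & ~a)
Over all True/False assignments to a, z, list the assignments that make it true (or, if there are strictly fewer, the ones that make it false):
is true only for:
  a=False, z=False;
  a=False, z=True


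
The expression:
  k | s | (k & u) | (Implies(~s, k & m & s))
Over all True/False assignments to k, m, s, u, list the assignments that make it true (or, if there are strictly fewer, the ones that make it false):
is false only for:
  k=False, m=False, s=False, u=False;
  k=False, m=False, s=False, u=True;
  k=False, m=True, s=False, u=False;
  k=False, m=True, s=False, u=True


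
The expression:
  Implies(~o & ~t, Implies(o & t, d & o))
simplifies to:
True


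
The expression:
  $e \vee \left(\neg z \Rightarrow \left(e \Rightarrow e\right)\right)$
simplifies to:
$\text{True}$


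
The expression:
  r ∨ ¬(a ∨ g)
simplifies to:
r ∨ (¬a ∧ ¬g)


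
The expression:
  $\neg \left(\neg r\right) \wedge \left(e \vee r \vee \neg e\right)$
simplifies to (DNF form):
$r$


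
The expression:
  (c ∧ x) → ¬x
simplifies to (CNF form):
¬c ∨ ¬x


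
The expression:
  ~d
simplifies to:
~d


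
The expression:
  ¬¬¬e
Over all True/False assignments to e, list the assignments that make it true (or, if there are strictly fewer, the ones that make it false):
is true only for:
  e=False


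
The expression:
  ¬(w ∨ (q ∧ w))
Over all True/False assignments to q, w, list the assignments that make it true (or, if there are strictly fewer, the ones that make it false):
is true only for:
  q=False, w=False;
  q=True, w=False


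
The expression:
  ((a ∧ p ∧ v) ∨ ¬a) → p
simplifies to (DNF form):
a ∨ p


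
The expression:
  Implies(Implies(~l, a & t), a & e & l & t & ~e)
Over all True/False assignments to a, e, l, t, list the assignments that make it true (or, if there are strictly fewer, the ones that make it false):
is true only for:
  a=False, e=False, l=False, t=False;
  a=False, e=False, l=False, t=True;
  a=False, e=True, l=False, t=False;
  a=False, e=True, l=False, t=True;
  a=True, e=False, l=False, t=False;
  a=True, e=True, l=False, t=False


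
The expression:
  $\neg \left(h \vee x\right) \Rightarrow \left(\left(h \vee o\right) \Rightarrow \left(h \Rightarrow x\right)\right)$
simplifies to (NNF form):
$\text{True}$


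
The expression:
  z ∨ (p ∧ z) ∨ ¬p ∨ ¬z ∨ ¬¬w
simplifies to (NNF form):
True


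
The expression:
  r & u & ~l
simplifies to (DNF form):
r & u & ~l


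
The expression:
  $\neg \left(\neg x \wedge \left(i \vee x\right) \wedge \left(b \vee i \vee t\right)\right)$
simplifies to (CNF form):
$x \vee \neg i$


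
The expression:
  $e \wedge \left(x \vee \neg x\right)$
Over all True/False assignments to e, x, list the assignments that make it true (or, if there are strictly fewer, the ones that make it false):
is true only for:
  e=True, x=False;
  e=True, x=True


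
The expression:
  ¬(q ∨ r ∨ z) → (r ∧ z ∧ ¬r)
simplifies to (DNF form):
q ∨ r ∨ z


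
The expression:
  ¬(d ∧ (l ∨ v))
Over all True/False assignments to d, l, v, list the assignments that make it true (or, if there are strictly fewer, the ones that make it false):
is false only for:
  d=True, l=False, v=True;
  d=True, l=True, v=False;
  d=True, l=True, v=True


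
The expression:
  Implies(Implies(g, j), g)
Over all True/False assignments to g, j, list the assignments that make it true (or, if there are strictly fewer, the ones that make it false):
is true only for:
  g=True, j=False;
  g=True, j=True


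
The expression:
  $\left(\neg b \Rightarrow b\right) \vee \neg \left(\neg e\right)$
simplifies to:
$b \vee e$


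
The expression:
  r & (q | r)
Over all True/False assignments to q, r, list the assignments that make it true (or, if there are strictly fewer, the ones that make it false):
is true only for:
  q=False, r=True;
  q=True, r=True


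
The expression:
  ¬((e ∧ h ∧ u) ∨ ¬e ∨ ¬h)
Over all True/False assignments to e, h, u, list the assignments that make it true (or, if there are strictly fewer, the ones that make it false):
is true only for:
  e=True, h=True, u=False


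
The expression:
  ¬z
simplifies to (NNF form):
¬z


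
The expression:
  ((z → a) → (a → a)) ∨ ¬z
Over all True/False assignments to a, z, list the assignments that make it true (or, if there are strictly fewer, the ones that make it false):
is always true.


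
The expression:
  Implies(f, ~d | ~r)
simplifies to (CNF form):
~d | ~f | ~r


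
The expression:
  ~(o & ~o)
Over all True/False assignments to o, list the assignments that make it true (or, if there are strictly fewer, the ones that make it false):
is always true.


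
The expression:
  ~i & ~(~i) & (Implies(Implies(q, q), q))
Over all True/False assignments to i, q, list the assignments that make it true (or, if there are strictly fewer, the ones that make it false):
is never true.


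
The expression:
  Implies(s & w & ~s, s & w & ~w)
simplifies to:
True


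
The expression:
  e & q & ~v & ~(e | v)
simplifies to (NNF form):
False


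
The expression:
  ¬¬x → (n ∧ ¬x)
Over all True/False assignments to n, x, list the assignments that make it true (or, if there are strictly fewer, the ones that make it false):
is true only for:
  n=False, x=False;
  n=True, x=False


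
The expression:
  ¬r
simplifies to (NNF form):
¬r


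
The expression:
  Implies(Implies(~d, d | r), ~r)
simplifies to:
~r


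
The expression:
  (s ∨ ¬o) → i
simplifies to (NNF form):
i ∨ (o ∧ ¬s)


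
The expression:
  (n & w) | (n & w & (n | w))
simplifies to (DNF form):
n & w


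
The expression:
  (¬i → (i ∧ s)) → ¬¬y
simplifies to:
y ∨ ¬i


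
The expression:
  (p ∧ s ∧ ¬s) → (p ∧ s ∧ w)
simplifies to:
True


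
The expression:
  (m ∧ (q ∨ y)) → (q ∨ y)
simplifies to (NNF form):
True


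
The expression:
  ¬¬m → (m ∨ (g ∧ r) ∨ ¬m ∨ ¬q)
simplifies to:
True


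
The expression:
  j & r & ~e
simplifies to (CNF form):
j & r & ~e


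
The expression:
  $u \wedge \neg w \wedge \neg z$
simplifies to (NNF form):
$u \wedge \neg w \wedge \neg z$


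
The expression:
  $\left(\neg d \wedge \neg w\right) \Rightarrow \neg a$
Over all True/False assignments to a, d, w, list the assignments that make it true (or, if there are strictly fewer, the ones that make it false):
is false only for:
  a=True, d=False, w=False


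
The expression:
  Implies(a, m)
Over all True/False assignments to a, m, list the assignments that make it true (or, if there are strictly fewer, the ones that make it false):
is false only for:
  a=True, m=False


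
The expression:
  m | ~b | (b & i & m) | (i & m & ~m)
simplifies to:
m | ~b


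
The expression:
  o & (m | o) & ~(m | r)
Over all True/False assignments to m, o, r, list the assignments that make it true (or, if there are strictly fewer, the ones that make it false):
is true only for:
  m=False, o=True, r=False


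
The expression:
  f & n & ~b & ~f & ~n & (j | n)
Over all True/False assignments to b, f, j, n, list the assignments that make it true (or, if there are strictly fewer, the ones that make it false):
is never true.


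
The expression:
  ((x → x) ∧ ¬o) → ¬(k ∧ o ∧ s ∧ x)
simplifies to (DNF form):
True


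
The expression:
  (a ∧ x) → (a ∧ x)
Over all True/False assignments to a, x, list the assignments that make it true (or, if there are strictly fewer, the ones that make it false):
is always true.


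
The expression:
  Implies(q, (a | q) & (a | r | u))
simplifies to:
a | r | u | ~q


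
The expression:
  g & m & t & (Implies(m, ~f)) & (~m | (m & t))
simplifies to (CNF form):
g & m & t & ~f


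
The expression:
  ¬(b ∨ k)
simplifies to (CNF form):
¬b ∧ ¬k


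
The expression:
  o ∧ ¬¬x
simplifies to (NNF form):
o ∧ x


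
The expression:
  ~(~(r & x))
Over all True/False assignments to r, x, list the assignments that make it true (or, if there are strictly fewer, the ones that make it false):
is true only for:
  r=True, x=True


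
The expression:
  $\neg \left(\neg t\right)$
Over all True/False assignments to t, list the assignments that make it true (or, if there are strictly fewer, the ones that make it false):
is true only for:
  t=True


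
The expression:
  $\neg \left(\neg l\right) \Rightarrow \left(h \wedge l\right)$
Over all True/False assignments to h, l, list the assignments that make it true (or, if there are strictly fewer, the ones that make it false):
is false only for:
  h=False, l=True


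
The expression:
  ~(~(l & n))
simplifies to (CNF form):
l & n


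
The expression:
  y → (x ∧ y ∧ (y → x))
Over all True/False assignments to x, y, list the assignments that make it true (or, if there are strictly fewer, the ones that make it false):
is false only for:
  x=False, y=True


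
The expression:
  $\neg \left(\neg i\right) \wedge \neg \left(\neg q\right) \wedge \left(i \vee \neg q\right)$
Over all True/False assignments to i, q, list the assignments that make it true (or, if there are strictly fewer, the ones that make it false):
is true only for:
  i=True, q=True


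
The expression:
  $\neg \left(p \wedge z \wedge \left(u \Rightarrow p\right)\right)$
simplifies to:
$\neg p \vee \neg z$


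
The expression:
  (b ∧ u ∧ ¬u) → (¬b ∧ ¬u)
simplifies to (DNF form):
True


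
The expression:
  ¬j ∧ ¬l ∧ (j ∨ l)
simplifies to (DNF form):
False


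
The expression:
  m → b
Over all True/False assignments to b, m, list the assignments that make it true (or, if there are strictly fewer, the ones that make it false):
is false only for:
  b=False, m=True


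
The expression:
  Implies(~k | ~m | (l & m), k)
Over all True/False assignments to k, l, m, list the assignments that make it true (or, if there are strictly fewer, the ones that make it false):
is true only for:
  k=True, l=False, m=False;
  k=True, l=False, m=True;
  k=True, l=True, m=False;
  k=True, l=True, m=True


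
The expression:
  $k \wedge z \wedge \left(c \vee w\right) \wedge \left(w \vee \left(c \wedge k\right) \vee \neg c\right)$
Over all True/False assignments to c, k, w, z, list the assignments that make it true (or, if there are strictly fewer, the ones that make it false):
is true only for:
  c=False, k=True, w=True, z=True;
  c=True, k=True, w=False, z=True;
  c=True, k=True, w=True, z=True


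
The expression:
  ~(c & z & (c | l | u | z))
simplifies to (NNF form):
~c | ~z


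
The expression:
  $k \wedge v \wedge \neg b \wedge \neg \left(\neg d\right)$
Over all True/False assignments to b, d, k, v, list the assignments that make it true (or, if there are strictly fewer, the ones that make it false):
is true only for:
  b=False, d=True, k=True, v=True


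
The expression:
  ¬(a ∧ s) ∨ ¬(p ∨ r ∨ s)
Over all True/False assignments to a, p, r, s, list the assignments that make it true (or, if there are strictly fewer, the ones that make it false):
is false only for:
  a=True, p=False, r=False, s=True;
  a=True, p=False, r=True, s=True;
  a=True, p=True, r=False, s=True;
  a=True, p=True, r=True, s=True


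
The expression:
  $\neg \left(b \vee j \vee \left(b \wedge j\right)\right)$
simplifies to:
$\neg b \wedge \neg j$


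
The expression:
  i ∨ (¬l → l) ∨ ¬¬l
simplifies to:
i ∨ l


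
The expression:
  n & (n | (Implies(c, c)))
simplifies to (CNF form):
n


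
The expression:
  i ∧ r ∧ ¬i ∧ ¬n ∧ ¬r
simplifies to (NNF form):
False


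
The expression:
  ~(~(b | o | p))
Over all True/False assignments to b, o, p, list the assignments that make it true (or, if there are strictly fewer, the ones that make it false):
is false only for:
  b=False, o=False, p=False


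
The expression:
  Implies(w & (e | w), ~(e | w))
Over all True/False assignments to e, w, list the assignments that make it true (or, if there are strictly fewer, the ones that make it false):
is true only for:
  e=False, w=False;
  e=True, w=False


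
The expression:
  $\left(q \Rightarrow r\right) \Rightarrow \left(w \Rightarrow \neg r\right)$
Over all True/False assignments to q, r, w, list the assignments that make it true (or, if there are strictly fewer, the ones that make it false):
is false only for:
  q=False, r=True, w=True;
  q=True, r=True, w=True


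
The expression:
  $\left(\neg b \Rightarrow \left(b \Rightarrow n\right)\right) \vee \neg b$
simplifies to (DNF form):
$\text{True}$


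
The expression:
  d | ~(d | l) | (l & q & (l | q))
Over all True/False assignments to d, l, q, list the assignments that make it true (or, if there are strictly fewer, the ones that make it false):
is false only for:
  d=False, l=True, q=False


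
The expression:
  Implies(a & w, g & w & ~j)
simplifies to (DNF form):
~a | ~w | (g & ~j)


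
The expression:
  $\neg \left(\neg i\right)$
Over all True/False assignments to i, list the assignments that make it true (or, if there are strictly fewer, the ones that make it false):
is true only for:
  i=True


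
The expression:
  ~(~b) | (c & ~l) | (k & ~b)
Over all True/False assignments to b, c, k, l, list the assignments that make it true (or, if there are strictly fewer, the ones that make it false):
is false only for:
  b=False, c=False, k=False, l=False;
  b=False, c=False, k=False, l=True;
  b=False, c=True, k=False, l=True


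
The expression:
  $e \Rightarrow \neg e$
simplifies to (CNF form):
$\neg e$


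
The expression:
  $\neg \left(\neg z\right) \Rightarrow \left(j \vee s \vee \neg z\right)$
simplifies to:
$j \vee s \vee \neg z$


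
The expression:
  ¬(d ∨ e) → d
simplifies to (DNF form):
d ∨ e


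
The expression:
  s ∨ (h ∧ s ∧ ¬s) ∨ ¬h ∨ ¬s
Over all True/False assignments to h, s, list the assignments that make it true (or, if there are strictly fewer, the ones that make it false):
is always true.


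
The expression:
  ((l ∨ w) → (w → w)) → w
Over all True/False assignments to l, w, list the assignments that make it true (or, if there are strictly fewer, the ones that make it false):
is true only for:
  l=False, w=True;
  l=True, w=True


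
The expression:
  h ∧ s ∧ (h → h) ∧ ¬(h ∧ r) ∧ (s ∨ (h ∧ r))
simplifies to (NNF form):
h ∧ s ∧ ¬r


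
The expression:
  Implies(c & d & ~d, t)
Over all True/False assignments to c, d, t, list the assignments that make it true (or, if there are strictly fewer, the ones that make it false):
is always true.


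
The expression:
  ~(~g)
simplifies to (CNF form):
g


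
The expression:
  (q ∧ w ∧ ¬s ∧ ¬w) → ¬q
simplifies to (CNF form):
True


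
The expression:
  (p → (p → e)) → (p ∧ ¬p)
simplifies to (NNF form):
p ∧ ¬e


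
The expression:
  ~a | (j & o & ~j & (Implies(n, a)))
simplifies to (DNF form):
~a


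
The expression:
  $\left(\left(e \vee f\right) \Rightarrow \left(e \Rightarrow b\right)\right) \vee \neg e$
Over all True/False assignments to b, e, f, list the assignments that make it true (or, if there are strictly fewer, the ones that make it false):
is false only for:
  b=False, e=True, f=False;
  b=False, e=True, f=True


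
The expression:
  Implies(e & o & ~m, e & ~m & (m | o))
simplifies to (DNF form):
True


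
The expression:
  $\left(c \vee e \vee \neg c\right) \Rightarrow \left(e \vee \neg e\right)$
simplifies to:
$\text{True}$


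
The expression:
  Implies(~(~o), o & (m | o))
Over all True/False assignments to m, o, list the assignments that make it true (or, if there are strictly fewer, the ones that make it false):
is always true.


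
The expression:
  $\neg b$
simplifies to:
$\neg b$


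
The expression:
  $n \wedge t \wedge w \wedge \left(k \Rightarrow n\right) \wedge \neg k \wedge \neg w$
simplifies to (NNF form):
$\text{False}$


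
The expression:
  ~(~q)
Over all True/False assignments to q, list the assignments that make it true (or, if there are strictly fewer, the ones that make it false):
is true only for:
  q=True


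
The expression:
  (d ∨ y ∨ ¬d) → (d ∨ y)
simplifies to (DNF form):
d ∨ y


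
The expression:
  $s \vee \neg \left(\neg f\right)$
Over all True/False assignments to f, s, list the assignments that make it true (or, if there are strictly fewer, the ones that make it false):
is false only for:
  f=False, s=False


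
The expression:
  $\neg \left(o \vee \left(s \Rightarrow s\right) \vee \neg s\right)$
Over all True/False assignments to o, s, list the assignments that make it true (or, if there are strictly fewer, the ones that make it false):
is never true.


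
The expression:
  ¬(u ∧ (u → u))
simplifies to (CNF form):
¬u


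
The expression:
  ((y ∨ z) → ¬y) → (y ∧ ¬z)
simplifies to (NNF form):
y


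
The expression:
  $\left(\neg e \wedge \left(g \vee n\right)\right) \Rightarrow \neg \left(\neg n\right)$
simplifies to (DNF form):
$e \vee n \vee \neg g$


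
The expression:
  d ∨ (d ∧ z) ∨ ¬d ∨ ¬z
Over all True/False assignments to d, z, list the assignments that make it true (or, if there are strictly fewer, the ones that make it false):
is always true.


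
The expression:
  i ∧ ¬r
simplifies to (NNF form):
i ∧ ¬r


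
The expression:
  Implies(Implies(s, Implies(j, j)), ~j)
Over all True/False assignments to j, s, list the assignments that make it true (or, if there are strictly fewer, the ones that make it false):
is true only for:
  j=False, s=False;
  j=False, s=True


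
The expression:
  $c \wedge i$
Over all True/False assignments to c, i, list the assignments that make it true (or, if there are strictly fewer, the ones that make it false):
is true only for:
  c=True, i=True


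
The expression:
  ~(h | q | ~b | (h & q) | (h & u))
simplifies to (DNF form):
b & ~h & ~q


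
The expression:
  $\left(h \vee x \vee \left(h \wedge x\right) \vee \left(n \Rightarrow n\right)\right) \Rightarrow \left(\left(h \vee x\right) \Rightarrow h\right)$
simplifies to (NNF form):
$h \vee \neg x$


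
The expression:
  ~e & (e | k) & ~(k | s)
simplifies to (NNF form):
False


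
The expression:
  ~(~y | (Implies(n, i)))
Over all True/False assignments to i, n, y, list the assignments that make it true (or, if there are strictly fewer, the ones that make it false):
is true only for:
  i=False, n=True, y=True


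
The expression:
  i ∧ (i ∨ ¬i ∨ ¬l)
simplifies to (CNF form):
i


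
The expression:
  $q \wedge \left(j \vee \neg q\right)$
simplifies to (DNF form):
$j \wedge q$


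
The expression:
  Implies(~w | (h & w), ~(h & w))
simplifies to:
~h | ~w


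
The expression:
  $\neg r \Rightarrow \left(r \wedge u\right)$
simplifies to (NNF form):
$r$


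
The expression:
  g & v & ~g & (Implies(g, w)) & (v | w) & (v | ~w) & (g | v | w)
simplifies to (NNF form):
False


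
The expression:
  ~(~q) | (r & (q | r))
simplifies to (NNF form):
q | r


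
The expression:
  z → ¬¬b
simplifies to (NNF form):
b ∨ ¬z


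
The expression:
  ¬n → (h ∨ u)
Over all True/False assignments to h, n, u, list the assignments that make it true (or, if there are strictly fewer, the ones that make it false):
is false only for:
  h=False, n=False, u=False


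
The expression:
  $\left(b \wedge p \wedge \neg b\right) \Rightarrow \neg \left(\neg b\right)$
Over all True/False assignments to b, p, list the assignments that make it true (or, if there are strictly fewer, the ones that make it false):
is always true.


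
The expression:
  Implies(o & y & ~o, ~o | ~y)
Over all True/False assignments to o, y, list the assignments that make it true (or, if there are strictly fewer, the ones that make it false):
is always true.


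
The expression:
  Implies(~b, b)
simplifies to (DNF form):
b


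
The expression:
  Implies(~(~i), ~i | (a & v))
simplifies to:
~i | (a & v)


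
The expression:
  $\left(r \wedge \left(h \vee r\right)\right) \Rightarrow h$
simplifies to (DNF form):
$h \vee \neg r$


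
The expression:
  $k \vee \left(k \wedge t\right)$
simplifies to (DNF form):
$k$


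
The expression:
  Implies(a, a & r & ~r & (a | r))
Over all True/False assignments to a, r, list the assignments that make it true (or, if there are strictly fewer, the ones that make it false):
is true only for:
  a=False, r=False;
  a=False, r=True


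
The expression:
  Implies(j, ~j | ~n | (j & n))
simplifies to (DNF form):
True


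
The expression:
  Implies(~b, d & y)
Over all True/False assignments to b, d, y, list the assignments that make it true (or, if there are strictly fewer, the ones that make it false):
is false only for:
  b=False, d=False, y=False;
  b=False, d=False, y=True;
  b=False, d=True, y=False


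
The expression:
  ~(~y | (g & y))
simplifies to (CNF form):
y & ~g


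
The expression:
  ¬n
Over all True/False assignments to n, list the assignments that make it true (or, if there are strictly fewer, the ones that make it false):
is true only for:
  n=False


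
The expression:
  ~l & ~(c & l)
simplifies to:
~l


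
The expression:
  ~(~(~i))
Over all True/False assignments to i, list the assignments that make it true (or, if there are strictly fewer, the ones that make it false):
is true only for:
  i=False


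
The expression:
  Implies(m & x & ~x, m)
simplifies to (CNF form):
True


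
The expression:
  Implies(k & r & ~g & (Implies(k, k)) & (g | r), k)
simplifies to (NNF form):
True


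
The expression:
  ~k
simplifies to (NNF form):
~k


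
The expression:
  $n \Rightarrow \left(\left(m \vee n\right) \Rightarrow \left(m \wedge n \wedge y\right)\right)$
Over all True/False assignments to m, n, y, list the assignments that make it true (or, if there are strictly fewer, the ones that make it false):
is false only for:
  m=False, n=True, y=False;
  m=False, n=True, y=True;
  m=True, n=True, y=False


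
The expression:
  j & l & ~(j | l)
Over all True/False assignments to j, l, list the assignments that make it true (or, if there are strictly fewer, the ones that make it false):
is never true.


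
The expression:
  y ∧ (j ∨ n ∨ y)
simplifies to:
y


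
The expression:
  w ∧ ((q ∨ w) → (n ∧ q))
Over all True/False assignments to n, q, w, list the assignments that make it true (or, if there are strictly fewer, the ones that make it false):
is true only for:
  n=True, q=True, w=True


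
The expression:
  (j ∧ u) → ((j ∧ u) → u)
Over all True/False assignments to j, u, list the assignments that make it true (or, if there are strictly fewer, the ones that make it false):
is always true.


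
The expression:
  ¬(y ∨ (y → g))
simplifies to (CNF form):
False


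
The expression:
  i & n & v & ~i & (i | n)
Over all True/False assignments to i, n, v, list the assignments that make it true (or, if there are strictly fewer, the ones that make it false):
is never true.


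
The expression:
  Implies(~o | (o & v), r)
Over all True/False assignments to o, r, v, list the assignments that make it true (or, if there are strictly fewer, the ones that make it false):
is false only for:
  o=False, r=False, v=False;
  o=False, r=False, v=True;
  o=True, r=False, v=True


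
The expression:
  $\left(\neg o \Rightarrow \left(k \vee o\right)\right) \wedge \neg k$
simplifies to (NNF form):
$o \wedge \neg k$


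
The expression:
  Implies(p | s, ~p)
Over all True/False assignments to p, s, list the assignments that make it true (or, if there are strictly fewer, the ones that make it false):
is true only for:
  p=False, s=False;
  p=False, s=True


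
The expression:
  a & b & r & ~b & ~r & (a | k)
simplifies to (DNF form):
False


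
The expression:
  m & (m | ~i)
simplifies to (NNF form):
m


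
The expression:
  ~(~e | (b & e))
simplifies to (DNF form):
e & ~b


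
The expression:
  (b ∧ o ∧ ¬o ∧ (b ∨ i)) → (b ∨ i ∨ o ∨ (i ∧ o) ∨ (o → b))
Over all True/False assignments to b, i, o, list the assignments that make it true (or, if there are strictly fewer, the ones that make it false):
is always true.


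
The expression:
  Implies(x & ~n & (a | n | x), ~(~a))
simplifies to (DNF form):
a | n | ~x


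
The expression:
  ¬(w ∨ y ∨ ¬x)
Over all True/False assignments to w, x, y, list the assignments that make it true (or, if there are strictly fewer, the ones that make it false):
is true only for:
  w=False, x=True, y=False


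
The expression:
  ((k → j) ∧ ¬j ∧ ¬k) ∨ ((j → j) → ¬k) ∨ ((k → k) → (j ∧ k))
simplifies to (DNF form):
j ∨ ¬k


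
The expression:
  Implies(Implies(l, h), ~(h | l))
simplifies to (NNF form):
~h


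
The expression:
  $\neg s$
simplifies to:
$\neg s$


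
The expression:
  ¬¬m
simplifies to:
m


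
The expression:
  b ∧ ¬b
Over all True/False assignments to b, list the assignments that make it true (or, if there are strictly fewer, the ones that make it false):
is never true.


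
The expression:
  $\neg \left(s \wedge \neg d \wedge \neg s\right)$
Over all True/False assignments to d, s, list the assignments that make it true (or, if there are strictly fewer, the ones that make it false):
is always true.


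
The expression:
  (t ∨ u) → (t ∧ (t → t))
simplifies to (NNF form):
t ∨ ¬u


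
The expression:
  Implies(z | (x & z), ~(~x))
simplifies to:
x | ~z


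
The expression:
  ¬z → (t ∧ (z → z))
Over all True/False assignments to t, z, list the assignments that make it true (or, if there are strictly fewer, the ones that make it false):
is false only for:
  t=False, z=False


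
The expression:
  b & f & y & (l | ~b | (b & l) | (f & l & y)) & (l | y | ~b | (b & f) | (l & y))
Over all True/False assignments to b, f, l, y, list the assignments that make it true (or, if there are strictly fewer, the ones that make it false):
is true only for:
  b=True, f=True, l=True, y=True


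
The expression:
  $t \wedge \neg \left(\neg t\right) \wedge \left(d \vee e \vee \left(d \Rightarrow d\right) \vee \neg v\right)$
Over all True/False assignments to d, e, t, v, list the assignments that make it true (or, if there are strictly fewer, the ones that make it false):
is true only for:
  d=False, e=False, t=True, v=False;
  d=False, e=False, t=True, v=True;
  d=False, e=True, t=True, v=False;
  d=False, e=True, t=True, v=True;
  d=True, e=False, t=True, v=False;
  d=True, e=False, t=True, v=True;
  d=True, e=True, t=True, v=False;
  d=True, e=True, t=True, v=True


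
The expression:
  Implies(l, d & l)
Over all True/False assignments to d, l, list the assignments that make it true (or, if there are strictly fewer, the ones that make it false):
is false only for:
  d=False, l=True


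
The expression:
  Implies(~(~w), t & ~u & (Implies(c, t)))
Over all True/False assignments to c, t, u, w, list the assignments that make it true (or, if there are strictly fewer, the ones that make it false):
is false only for:
  c=False, t=False, u=False, w=True;
  c=False, t=False, u=True, w=True;
  c=False, t=True, u=True, w=True;
  c=True, t=False, u=False, w=True;
  c=True, t=False, u=True, w=True;
  c=True, t=True, u=True, w=True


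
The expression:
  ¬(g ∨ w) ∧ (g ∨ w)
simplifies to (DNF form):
False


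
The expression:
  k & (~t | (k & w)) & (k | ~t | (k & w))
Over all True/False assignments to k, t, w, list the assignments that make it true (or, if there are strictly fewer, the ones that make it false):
is true only for:
  k=True, t=False, w=False;
  k=True, t=False, w=True;
  k=True, t=True, w=True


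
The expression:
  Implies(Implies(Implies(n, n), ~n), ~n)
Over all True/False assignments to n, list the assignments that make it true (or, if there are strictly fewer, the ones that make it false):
is always true.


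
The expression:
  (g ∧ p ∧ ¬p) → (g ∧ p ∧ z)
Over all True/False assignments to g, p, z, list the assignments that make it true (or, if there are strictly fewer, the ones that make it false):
is always true.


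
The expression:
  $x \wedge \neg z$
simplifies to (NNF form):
$x \wedge \neg z$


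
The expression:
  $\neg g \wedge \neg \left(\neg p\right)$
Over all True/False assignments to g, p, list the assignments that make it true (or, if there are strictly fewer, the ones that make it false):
is true only for:
  g=False, p=True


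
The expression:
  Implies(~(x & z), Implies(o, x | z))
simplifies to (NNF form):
x | z | ~o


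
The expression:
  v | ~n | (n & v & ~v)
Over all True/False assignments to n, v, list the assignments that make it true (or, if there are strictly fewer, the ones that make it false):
is false only for:
  n=True, v=False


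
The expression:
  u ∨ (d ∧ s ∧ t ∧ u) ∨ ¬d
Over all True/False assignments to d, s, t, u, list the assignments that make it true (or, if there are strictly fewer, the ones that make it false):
is false only for:
  d=True, s=False, t=False, u=False;
  d=True, s=False, t=True, u=False;
  d=True, s=True, t=False, u=False;
  d=True, s=True, t=True, u=False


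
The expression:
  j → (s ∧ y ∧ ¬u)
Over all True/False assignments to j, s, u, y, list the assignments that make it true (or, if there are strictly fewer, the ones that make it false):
is false only for:
  j=True, s=False, u=False, y=False;
  j=True, s=False, u=False, y=True;
  j=True, s=False, u=True, y=False;
  j=True, s=False, u=True, y=True;
  j=True, s=True, u=False, y=False;
  j=True, s=True, u=True, y=False;
  j=True, s=True, u=True, y=True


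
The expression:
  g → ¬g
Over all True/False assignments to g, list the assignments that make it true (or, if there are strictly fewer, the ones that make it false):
is true only for:
  g=False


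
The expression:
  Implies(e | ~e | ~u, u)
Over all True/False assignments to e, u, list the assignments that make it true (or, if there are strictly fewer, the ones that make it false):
is true only for:
  e=False, u=True;
  e=True, u=True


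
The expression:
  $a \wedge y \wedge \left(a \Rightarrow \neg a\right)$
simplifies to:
$\text{False}$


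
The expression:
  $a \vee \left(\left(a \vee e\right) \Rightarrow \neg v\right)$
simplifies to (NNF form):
$a \vee \neg e \vee \neg v$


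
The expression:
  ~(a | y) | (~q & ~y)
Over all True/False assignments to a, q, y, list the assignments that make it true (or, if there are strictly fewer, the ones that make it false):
is true only for:
  a=False, q=False, y=False;
  a=False, q=True, y=False;
  a=True, q=False, y=False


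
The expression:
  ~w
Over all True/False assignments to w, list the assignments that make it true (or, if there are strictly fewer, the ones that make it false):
is true only for:
  w=False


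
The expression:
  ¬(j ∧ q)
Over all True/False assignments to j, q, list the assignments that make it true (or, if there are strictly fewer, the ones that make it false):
is false only for:
  j=True, q=True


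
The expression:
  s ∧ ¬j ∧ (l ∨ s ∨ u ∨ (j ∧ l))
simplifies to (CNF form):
s ∧ ¬j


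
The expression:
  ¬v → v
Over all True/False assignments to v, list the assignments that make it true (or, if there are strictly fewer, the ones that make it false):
is true only for:
  v=True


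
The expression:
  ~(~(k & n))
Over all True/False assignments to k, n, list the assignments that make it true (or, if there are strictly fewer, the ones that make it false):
is true only for:
  k=True, n=True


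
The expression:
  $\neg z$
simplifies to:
$\neg z$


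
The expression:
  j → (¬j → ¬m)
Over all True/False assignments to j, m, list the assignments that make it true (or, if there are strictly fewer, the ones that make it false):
is always true.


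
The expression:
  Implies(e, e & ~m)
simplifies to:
~e | ~m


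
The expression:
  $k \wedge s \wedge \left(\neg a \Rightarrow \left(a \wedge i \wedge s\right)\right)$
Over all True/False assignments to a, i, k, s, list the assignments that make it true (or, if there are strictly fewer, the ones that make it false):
is true only for:
  a=True, i=False, k=True, s=True;
  a=True, i=True, k=True, s=True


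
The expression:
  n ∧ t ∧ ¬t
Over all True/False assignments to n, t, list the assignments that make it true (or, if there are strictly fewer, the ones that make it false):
is never true.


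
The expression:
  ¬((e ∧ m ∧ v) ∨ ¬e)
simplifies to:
e ∧ (¬m ∨ ¬v)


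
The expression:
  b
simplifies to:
b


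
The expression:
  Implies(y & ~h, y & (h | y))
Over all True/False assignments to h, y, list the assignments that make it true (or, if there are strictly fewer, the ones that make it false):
is always true.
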